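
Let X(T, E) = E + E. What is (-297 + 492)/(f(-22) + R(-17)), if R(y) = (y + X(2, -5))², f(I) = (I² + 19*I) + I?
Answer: 195/773 ≈ 0.25226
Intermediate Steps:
f(I) = I² + 20*I
X(T, E) = 2*E
R(y) = (-10 + y)² (R(y) = (y + 2*(-5))² = (y - 10)² = (-10 + y)²)
(-297 + 492)/(f(-22) + R(-17)) = (-297 + 492)/(-22*(20 - 22) + (-10 - 17)²) = 195/(-22*(-2) + (-27)²) = 195/(44 + 729) = 195/773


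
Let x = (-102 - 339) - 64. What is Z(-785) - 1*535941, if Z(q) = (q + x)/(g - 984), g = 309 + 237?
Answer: -39123478/73 ≈ -5.3594e+5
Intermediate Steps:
g = 546
x = -505 (x = -441 - 64 = -505)
Z(q) = 505/438 - q/438 (Z(q) = (q - 505)/(546 - 984) = (-505 + q)/(-438) = (-505 + q)*(-1/438) = 505/438 - q/438)
Z(-785) - 1*535941 = (505/438 - 1/438*(-785)) - 1*535941 = (505/438 + 785/438) - 535941 = 215/73 - 535941 = -39123478/73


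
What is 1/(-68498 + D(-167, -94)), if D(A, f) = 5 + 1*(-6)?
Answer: -1/68499 ≈ -1.4599e-5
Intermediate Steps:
D(A, f) = -1 (D(A, f) = 5 - 6 = -1)
1/(-68498 + D(-167, -94)) = 1/(-68498 - 1) = 1/(-68499) = -1/68499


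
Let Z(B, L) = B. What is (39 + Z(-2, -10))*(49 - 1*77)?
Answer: -1036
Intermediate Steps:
(39 + Z(-2, -10))*(49 - 1*77) = (39 - 2)*(49 - 1*77) = 37*(49 - 77) = 37*(-28) = -1036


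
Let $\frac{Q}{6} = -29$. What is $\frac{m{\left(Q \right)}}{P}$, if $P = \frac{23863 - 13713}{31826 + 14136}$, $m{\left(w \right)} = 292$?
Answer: $\frac{958636}{725} \approx 1322.3$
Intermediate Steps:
$Q = -174$ ($Q = 6 \left(-29\right) = -174$)
$P = \frac{725}{3283}$ ($P = \frac{10150}{45962} = 10150 \cdot \frac{1}{45962} = \frac{725}{3283} \approx 0.22083$)
$\frac{m{\left(Q \right)}}{P} = \frac{292}{\frac{725}{3283}} = 292 \cdot \frac{3283}{725} = \frac{958636}{725}$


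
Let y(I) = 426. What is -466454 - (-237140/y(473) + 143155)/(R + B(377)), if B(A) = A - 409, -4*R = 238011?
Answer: -333240956138/714417 ≈ -4.6645e+5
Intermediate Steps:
R = -238011/4 (R = -¼*238011 = -238011/4 ≈ -59503.)
B(A) = -409 + A
-466454 - (-237140/y(473) + 143155)/(R + B(377)) = -466454 - (-237140/426 + 143155)/(-238011/4 + (-409 + 377)) = -466454 - (-237140*1/426 + 143155)/(-238011/4 - 32) = -466454 - (-1670/3 + 143155)/(-238139/4) = -466454 - 427795*(-4)/(3*238139) = -466454 - 1*(-1711180/714417) = -466454 + 1711180/714417 = -333240956138/714417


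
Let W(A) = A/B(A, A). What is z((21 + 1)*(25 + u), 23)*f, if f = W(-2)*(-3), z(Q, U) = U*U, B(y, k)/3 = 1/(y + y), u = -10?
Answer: -4232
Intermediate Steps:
B(y, k) = 3/(2*y) (B(y, k) = 3/(y + y) = 3/((2*y)) = 3*(1/(2*y)) = 3/(2*y))
z(Q, U) = U²
W(A) = 2*A²/3 (W(A) = A/((3/(2*A))) = A*(2*A/3) = 2*A²/3)
f = -8 (f = ((⅔)*(-2)²)*(-3) = ((⅔)*4)*(-3) = (8/3)*(-3) = -8)
z((21 + 1)*(25 + u), 23)*f = 23²*(-8) = 529*(-8) = -4232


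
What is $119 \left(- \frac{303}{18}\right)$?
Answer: $- \frac{12019}{6} \approx -2003.2$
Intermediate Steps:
$119 \left(- \frac{303}{18}\right) = 119 \left(\left(-303\right) \frac{1}{18}\right) = 119 \left(- \frac{101}{6}\right) = - \frac{12019}{6}$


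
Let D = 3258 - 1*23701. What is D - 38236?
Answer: -58679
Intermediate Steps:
D = -20443 (D = 3258 - 23701 = -20443)
D - 38236 = -20443 - 38236 = -58679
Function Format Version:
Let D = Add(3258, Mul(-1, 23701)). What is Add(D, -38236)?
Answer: -58679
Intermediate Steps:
D = -20443 (D = Add(3258, -23701) = -20443)
Add(D, -38236) = Add(-20443, -38236) = -58679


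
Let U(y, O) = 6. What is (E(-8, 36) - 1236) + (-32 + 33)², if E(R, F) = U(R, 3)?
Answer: -1229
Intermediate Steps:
E(R, F) = 6
(E(-8, 36) - 1236) + (-32 + 33)² = (6 - 1236) + (-32 + 33)² = -1230 + 1² = -1230 + 1 = -1229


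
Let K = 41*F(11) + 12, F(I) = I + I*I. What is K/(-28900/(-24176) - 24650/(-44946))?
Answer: 736724628288/236859725 ≈ 3110.4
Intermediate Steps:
F(I) = I + I²
K = 5424 (K = 41*(11*(1 + 11)) + 12 = 41*(11*12) + 12 = 41*132 + 12 = 5412 + 12 = 5424)
K/(-28900/(-24176) - 24650/(-44946)) = 5424/(-28900/(-24176) - 24650/(-44946)) = 5424/(-28900*(-1/24176) - 24650*(-1/44946)) = 5424/(7225/6044 + 12325/22473) = 5424/(236859725/135826812) = 5424*(135826812/236859725) = 736724628288/236859725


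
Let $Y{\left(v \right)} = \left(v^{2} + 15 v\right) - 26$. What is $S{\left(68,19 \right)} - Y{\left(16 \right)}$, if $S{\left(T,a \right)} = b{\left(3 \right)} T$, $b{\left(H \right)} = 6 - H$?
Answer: $-266$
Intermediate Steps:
$Y{\left(v \right)} = -26 + v^{2} + 15 v$
$S{\left(T,a \right)} = 3 T$ ($S{\left(T,a \right)} = \left(6 - 3\right) T = 3 T$)
$S{\left(68,19 \right)} - Y{\left(16 \right)} = 3 \cdot 68 - \left(-26 + 16^{2} + 15 \cdot 16\right) = 204 - \left(-26 + 256 + 240\right) = 204 - 470 = -266$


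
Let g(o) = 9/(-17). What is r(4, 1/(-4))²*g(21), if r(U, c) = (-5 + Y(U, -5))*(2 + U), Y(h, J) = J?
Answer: -32400/17 ≈ -1905.9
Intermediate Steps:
g(o) = -9/17 (g(o) = 9*(-1/17) = -9/17)
r(U, c) = -20 - 10*U (r(U, c) = (-5 - 5)*(2 + U) = -10*(2 + U) = -20 - 10*U)
r(4, 1/(-4))²*g(21) = (-20 - 10*4)²*(-9/17) = (-20 - 40)²*(-9/17) = (-60)²*(-9/17) = 3600*(-9/17) = -32400/17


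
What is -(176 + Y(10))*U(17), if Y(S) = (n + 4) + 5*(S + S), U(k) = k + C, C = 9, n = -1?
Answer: -7254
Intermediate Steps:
U(k) = 9 + k (U(k) = k + 9 = 9 + k)
Y(S) = 3 + 10*S (Y(S) = (-1 + 4) + 5*(S + S) = 3 + 5*(2*S) = 3 + 10*S)
-(176 + Y(10))*U(17) = -(176 + (3 + 10*10))*(9 + 17) = -(176 + (3 + 100))*26 = -(176 + 103)*26 = -279*26 = -1*7254 = -7254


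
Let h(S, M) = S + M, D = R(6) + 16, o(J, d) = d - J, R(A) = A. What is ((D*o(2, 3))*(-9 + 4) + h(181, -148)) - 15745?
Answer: -15822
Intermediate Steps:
D = 22 (D = 6 + 16 = 22)
h(S, M) = M + S
((D*o(2, 3))*(-9 + 4) + h(181, -148)) - 15745 = ((22*(3 - 1*2))*(-9 + 4) + (-148 + 181)) - 15745 = ((22*(3 - 2))*(-5) + 33) - 15745 = ((22*1)*(-5) + 33) - 15745 = (22*(-5) + 33) - 15745 = (-110 + 33) - 15745 = -77 - 15745 = -15822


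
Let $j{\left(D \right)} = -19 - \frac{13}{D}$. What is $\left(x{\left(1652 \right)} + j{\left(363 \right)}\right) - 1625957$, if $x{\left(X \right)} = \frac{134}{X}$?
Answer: $- \frac{487529378305}{299838} \approx -1.626 \cdot 10^{6}$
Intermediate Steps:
$\left(x{\left(1652 \right)} + j{\left(363 \right)}\right) - 1625957 = \left(\frac{134}{1652} - \left(19 + \frac{13}{363}\right)\right) - 1625957 = \left(134 \cdot \frac{1}{1652} - \frac{6910}{363}\right) - 1625957 = \left(\frac{67}{826} - \frac{6910}{363}\right) - 1625957 = - \frac{5683339}{299838} - 1625957 = - \frac{487529378305}{299838}$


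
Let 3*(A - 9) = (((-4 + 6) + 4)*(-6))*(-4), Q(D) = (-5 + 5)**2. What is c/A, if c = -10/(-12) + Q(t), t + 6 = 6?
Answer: 5/342 ≈ 0.014620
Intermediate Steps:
t = 0 (t = -6 + 6 = 0)
Q(D) = 0 (Q(D) = 0**2 = 0)
A = 57 (A = 9 + ((((-4 + 6) + 4)*(-6))*(-4))/3 = 9 + (((2 + 4)*(-6))*(-4))/3 = 9 + ((6*(-6))*(-4))/3 = 9 + (-36*(-4))/3 = 9 + (1/3)*144 = 9 + 48 = 57)
c = 5/6 (c = -10/(-12) + 0 = -10*(-1/12) + 0 = 5/6 + 0 = 5/6 ≈ 0.83333)
c/A = (5/6)/57 = (5/6)*(1/57) = 5/342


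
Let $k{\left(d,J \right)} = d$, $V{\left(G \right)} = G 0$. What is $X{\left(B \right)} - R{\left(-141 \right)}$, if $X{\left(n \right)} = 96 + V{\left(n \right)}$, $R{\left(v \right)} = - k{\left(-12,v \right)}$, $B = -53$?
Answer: $84$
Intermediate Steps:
$V{\left(G \right)} = 0$
$R{\left(v \right)} = 12$ ($R{\left(v \right)} = \left(-1\right) \left(-12\right) = 12$)
$X{\left(n \right)} = 96$ ($X{\left(n \right)} = 96 + 0 = 96$)
$X{\left(B \right)} - R{\left(-141 \right)} = 96 - 12 = 84$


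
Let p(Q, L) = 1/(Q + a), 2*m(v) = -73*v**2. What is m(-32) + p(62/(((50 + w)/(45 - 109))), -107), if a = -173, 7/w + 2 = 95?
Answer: -43905031217/1174685 ≈ -37376.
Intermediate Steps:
w = 7/93 (w = 7/(-2 + 95) = 7/93 ≈ 0.075269)
m(v) = -73*v**2/2 (m(v) = (-73*v**2)/2 = -73*v**2/2)
p(Q, L) = 1/(-173 + Q) (p(Q, L) = 1/(Q - 173) = 1/(-173 + Q))
m(-32) + p(62/(((50 + w)/(45 - 109))), -107) = -73/2*(-32)**2 + 1/(-173 + 62/(((50 + 7/93)/(45 - 109)))) = -73/2*1024 + 1/(-173 + 62/(((4657/93)/(-64)))) = -37376 + 1/(-173 + 62/(((4657/93)*(-1/64)))) = -37376 + 1/(-173 + 62/(-4657/5952)) = -37376 + 1/(-173 + 62*(-5952/4657)) = -37376 + 1/(-173 - 369024/4657) = -37376 + 1/(-1174685/4657) = -37376 - 4657/1174685 = -43905031217/1174685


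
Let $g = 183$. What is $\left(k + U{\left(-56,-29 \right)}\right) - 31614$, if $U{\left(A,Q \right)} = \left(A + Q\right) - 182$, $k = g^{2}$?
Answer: $1608$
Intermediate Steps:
$k = 33489$ ($k = 183^{2} = 33489$)
$U{\left(A,Q \right)} = -182 + A + Q$
$\left(k + U{\left(-56,-29 \right)}\right) - 31614 = \left(33489 - 267\right) - 31614 = 33222 - 31614 = 1608$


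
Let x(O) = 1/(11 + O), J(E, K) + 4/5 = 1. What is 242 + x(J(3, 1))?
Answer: 13557/56 ≈ 242.09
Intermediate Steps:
J(E, K) = ⅕ (J(E, K) = -⅘ + 1 = ⅕)
242 + x(J(3, 1)) = 242 + 1/(11 + ⅕) = 242 + 1/(56/5) = 242 + 5/56 = 13557/56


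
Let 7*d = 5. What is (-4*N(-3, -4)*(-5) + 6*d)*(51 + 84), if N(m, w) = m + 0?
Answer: -52650/7 ≈ -7521.4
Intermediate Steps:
N(m, w) = m
d = 5/7 (d = (1/7)*5 = 5/7 ≈ 0.71429)
(-4*N(-3, -4)*(-5) + 6*d)*(51 + 84) = (-4*(-3)*(-5) + 6*(5/7))*(51 + 84) = (12*(-5) + 30/7)*135 = (-60 + 30/7)*135 = -390/7*135 = -52650/7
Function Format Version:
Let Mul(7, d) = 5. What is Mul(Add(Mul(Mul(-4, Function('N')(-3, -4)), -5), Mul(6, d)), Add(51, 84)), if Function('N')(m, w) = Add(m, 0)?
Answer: Rational(-52650, 7) ≈ -7521.4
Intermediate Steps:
Function('N')(m, w) = m
d = Rational(5, 7) (d = Mul(Rational(1, 7), 5) = Rational(5, 7) ≈ 0.71429)
Mul(Add(Mul(Mul(-4, Function('N')(-3, -4)), -5), Mul(6, d)), Add(51, 84)) = Mul(Add(Mul(Mul(-4, -3), -5), Mul(6, Rational(5, 7))), Add(51, 84)) = Mul(Add(Mul(12, -5), Rational(30, 7)), 135) = Mul(Add(-60, Rational(30, 7)), 135) = Mul(Rational(-390, 7), 135) = Rational(-52650, 7)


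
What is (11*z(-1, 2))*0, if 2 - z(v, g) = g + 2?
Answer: 0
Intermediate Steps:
z(v, g) = -g (z(v, g) = 2 - (g + 2) = 2 - (2 + g) = 2 + (-2 - g) = -g)
(11*z(-1, 2))*0 = (11*(-1*2))*0 = (11*(-2))*0 = -22*0 = 0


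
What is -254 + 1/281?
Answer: -71373/281 ≈ -254.00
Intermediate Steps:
-254 + 1/281 = -71373/281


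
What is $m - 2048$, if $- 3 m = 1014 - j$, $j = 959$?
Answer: $- \frac{6199}{3} \approx -2066.3$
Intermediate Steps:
$m = - \frac{55}{3}$ ($m = - \frac{1014 - 959}{3} = \left(- \frac{1}{3}\right) 55 = - \frac{55}{3} \approx -18.333$)
$m - 2048 = - \frac{55}{3} - 2048 = - \frac{6199}{3}$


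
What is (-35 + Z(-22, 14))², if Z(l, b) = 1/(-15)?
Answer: 276676/225 ≈ 1229.7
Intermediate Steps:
Z(l, b) = -1/15
(-35 + Z(-22, 14))² = (-35 - 1/15)² = (-526/15)² = 276676/225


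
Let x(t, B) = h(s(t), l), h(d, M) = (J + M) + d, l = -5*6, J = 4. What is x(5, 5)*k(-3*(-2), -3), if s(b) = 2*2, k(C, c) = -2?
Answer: 44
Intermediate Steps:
l = -30
s(b) = 4
h(d, M) = 4 + M + d (h(d, M) = (4 + M) + d = 4 + M + d)
x(t, B) = -22 (x(t, B) = 4 - 30 + 4 = -22)
x(5, 5)*k(-3*(-2), -3) = -22*(-2) = 44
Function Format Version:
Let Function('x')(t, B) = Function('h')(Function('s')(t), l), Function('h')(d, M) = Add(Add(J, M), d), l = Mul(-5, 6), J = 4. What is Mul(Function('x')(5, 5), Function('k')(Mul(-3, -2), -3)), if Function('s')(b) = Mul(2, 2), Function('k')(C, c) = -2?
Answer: 44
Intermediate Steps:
l = -30
Function('s')(b) = 4
Function('h')(d, M) = Add(4, M, d) (Function('h')(d, M) = Add(Add(4, M), d) = Add(4, M, d))
Function('x')(t, B) = -22 (Function('x')(t, B) = Add(4, -30, 4) = -22)
Mul(Function('x')(5, 5), Function('k')(Mul(-3, -2), -3)) = Mul(-22, -2) = 44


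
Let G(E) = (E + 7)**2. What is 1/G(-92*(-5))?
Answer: 1/218089 ≈ 4.5853e-6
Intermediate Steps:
G(E) = (7 + E)**2
1/G(-92*(-5)) = 1/((7 - 92*(-5))**2) = 1/((7 + 460)**2) = 1/(467**2) = 1/218089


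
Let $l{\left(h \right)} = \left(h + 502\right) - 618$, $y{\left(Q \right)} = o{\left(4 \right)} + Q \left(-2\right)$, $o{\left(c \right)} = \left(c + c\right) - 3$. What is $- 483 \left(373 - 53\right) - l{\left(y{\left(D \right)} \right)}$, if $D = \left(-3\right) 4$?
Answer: $-154473$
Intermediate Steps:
$D = -12$
$o{\left(c \right)} = -3 + 2 c$ ($o{\left(c \right)} = 2 c - 3 = -3 + 2 c$)
$y{\left(Q \right)} = 5 - 2 Q$ ($y{\left(Q \right)} = \left(-3 + 2 \cdot 4\right) + Q \left(-2\right) = \left(-3 + 8\right) - 2 Q = 5 - 2 Q$)
$l{\left(h \right)} = -116 + h$ ($l{\left(h \right)} = \left(502 + h\right) - 618 = -116 + h$)
$- 483 \left(373 - 53\right) - l{\left(y{\left(D \right)} \right)} = - 483 \left(373 - 53\right) - \left(-116 + \left(5 - -24\right)\right) = \left(-483\right) 320 - \left(-116 + \left(5 + 24\right)\right) = -154560 - \left(-116 + 29\right) = -154560 - -87 = -154560 + 87 = -154473$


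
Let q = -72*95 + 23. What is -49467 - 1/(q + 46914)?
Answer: -1983478300/40097 ≈ -49467.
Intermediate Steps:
q = -6817 (q = -6840 + 23 = -6817)
-49467 - 1/(q + 46914) = -49467 - 1/(-6817 + 46914) = -49467 - 1/40097 = -1983478300/40097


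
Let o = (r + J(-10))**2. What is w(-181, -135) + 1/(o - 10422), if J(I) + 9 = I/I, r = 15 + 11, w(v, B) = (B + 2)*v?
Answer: 243089153/10098 ≈ 24073.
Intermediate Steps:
w(v, B) = v*(2 + B) (w(v, B) = (2 + B)*v = v*(2 + B))
r = 26
J(I) = -8 (J(I) = -9 + I/I = -9 + 1 = -8)
o = 324 (o = (26 - 8)**2 = 18**2 = 324)
w(-181, -135) + 1/(o - 10422) = -181*(2 - 135) + 1/(324 - 10422) = -181*(-133) + 1/(-10098) = 24073 - 1/10098 = 243089153/10098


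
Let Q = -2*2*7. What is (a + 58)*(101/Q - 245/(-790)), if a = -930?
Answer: 1589874/553 ≈ 2875.0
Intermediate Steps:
Q = -28 (Q = -4*7 = -28)
(a + 58)*(101/Q - 245/(-790)) = (-930 + 58)*(101/(-28) - 245/(-790)) = -872*(101*(-1/28) - 245*(-1/790)) = -872*(-101/28 + 49/158) = -872*(-7293/2212) = 1589874/553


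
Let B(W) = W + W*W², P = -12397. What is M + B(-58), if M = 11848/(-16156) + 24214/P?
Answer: -1396083693910/7153069 ≈ -1.9517e+5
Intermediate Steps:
B(W) = W + W³
M = -19217180/7153069 (M = 11848/(-16156) + 24214/(-12397) = 11848*(-1/16156) + 24214*(-1/12397) = -2962/4039 - 24214/12397 = -19217180/7153069 ≈ -2.6866)
M + B(-58) = -19217180/7153069 + (-58 + (-58)³) = -19217180/7153069 + (-58 - 195112) = -19217180/7153069 - 195170 = -1396083693910/7153069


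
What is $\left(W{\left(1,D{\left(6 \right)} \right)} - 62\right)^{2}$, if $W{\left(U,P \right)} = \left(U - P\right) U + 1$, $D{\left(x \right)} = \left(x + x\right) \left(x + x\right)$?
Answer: $41616$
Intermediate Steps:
$D{\left(x \right)} = 4 x^{2}$ ($D{\left(x \right)} = 2 x 2 x = 4 x^{2}$)
$W{\left(U,P \right)} = 1 + U \left(U - P\right)$ ($W{\left(U,P \right)} = U \left(U - P\right) + 1 = 1 + U \left(U - P\right)$)
$\left(W{\left(1,D{\left(6 \right)} \right)} - 62\right)^{2} = \left(\left(1 + 1^{2} - 4 \cdot 6^{2} \cdot 1\right) - 62\right)^{2} = \left(\left(1 + 1 - 4 \cdot 36 \cdot 1\right) - 62\right)^{2} = \left(\left(1 + 1 - 144 \cdot 1\right) - 62\right)^{2} = \left(\left(1 + 1 - 144\right) - 62\right)^{2} = \left(-142 - 62\right)^{2} = \left(-204\right)^{2} = 41616$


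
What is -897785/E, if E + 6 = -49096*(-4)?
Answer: -128255/28054 ≈ -4.5717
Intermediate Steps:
E = 196378 (E = -6 - 49096*(-4) = -6 + 196384 = 196378)
-897785/E = -897785/196378 = -897785*1/196378 = -128255/28054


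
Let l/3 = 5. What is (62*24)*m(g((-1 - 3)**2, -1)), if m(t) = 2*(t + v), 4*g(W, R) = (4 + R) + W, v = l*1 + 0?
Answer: 58776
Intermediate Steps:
l = 15 (l = 3*5 = 15)
v = 15 (v = 15*1 + 0 = 15 + 0 = 15)
g(W, R) = 1 + R/4 + W/4 (g(W, R) = ((4 + R) + W)/4 = (4 + R + W)/4 = 1 + R/4 + W/4)
m(t) = 30 + 2*t (m(t) = 2*(t + 15) = 2*(15 + t) = 30 + 2*t)
(62*24)*m(g((-1 - 3)**2, -1)) = (62*24)*(30 + 2*(1 + (1/4)*(-1) + (-1 - 3)**2/4)) = 1488*(30 + 2*(1 - 1/4 + (1/4)*(-4)**2)) = 1488*(30 + 2*(1 - 1/4 + (1/4)*16)) = 1488*(30 + 2*(1 - 1/4 + 4)) = 1488*(30 + 2*(19/4)) = 1488*(30 + 19/2) = 1488*(79/2) = 58776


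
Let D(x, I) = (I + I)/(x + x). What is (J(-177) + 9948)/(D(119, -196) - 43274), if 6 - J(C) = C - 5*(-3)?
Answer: -85986/367843 ≈ -0.23376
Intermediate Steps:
D(x, I) = I/x (D(x, I) = (2*I)/((2*x)) = (2*I)*(1/(2*x)) = I/x)
J(C) = -9 - C (J(C) = 6 - (C - 5*(-3)) = 6 - (C + 15) = 6 - (15 + C) = 6 + (-15 - C) = -9 - C)
(J(-177) + 9948)/(D(119, -196) - 43274) = ((-9 - 1*(-177)) + 9948)/(-196/119 - 43274) = ((-9 + 177) + 9948)/(-196*1/119 - 43274) = (168 + 9948)/(-28/17 - 43274) = 10116/(-735686/17) = 10116*(-17/735686) = -85986/367843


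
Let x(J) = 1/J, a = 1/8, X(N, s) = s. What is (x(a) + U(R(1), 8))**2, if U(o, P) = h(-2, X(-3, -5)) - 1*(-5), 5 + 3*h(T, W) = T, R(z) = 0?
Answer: 1024/9 ≈ 113.78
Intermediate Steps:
a = 1/8 ≈ 0.12500
h(T, W) = -5/3 + T/3
U(o, P) = 8/3 (U(o, P) = (-5/3 + (1/3)*(-2)) - 1*(-5) = (-5/3 - 2/3) + 5 = -7/3 + 5 = 8/3)
(x(a) + U(R(1), 8))**2 = (1/(1/8) + 8/3)**2 = (8 + 8/3)**2 = (32/3)**2 = 1024/9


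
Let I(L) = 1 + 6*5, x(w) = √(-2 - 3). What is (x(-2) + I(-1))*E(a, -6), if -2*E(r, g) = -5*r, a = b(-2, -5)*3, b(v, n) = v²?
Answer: 930 + 30*I*√5 ≈ 930.0 + 67.082*I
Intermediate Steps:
x(w) = I*√5 (x(w) = √(-5) = I*√5)
I(L) = 31 (I(L) = 1 + 30 = 31)
a = 12 (a = (-2)²*3 = 4*3 = 12)
E(r, g) = 5*r/2 (E(r, g) = -(-5)*r/2 = 5*r/2)
(x(-2) + I(-1))*E(a, -6) = (I*√5 + 31)*((5/2)*12) = (31 + I*√5)*30 = 930 + 30*I*√5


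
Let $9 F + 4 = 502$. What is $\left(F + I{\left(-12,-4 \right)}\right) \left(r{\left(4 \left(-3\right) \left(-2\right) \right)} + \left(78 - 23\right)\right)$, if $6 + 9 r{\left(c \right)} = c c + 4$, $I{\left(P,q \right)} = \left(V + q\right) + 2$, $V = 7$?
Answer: $\frac{193489}{27} \approx 7166.3$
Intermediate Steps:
$F = \frac{166}{3}$ ($F = - \frac{4}{9} + \frac{1}{9} \cdot 502 = - \frac{4}{9} + \frac{502}{9} = \frac{166}{3} \approx 55.333$)
$I{\left(P,q \right)} = 9 + q$ ($I{\left(P,q \right)} = \left(7 + q\right) + 2 = 9 + q$)
$r{\left(c \right)} = - \frac{2}{9} + \frac{c^{2}}{9}$ ($r{\left(c \right)} = - \frac{2}{3} + \frac{c c + 4}{9} = - \frac{2}{3} + \frac{c^{2} + 4}{9} = - \frac{2}{3} + \frac{4 + c^{2}}{9} = - \frac{2}{3} + \left(\frac{4}{9} + \frac{c^{2}}{9}\right) = - \frac{2}{9} + \frac{c^{2}}{9}$)
$\left(F + I{\left(-12,-4 \right)}\right) \left(r{\left(4 \left(-3\right) \left(-2\right) \right)} + \left(78 - 23\right)\right) = \left(\frac{166}{3} + \left(9 - 4\right)\right) \left(\left(- \frac{2}{9} + \frac{\left(4 \left(-3\right) \left(-2\right)\right)^{2}}{9}\right) + \left(78 - 23\right)\right) = \left(\frac{166}{3} + 5\right) \left(\left(- \frac{2}{9} + \frac{\left(\left(-12\right) \left(-2\right)\right)^{2}}{9}\right) + \left(78 - 23\right)\right) = \frac{181 \left(\left(- \frac{2}{9} + \frac{24^{2}}{9}\right) + 55\right)}{3} = \frac{181 \left(\left(- \frac{2}{9} + \frac{1}{9} \cdot 576\right) + 55\right)}{3} = \frac{181 \left(\left(- \frac{2}{9} + 64\right) + 55\right)}{3} = \frac{181 \left(\frac{574}{9} + 55\right)}{3} = \frac{181}{3} \cdot \frac{1069}{9} = \frac{193489}{27}$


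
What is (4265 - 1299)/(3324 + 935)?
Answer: 2966/4259 ≈ 0.69641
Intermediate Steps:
(4265 - 1299)/(3324 + 935) = 2966/4259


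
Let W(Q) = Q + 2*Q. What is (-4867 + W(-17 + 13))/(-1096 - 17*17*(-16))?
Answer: -697/504 ≈ -1.3829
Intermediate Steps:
W(Q) = 3*Q
(-4867 + W(-17 + 13))/(-1096 - 17*17*(-16)) = (-4867 + 3*(-17 + 13))/(-1096 - 17*17*(-16)) = (-4867 + 3*(-4))/(-1096 - 289*(-16)) = (-4867 - 12)/(-1096 + 4624) = -4879/3528 = -4879*1/3528 = -697/504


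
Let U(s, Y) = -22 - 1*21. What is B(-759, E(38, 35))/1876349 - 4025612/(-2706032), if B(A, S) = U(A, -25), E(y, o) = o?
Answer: 1888334172803/1269365109292 ≈ 1.4876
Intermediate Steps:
U(s, Y) = -43 (U(s, Y) = -22 - 21 = -43)
B(A, S) = -43
B(-759, E(38, 35))/1876349 - 4025612/(-2706032) = -43/1876349 - 4025612/(-2706032) = -43*1/1876349 - 4025612*(-1/2706032) = -43/1876349 + 1006403/676508 = 1888334172803/1269365109292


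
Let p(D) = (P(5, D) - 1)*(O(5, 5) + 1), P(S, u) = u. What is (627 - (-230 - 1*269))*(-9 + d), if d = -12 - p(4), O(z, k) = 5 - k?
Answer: -27024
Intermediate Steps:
p(D) = -1 + D (p(D) = (D - 1)*((5 - 1*5) + 1) = (-1 + D)*((5 - 5) + 1) = (-1 + D)*(0 + 1) = (-1 + D)*1 = -1 + D)
d = -15 (d = -12 - (-1 + 4) = -12 - 1*3 = -12 - 3 = -15)
(627 - (-230 - 1*269))*(-9 + d) = (627 - (-230 - 1*269))*(-9 - 15) = (627 - (-230 - 269))*(-24) = (627 - 1*(-499))*(-24) = (627 + 499)*(-24) = 1126*(-24) = -27024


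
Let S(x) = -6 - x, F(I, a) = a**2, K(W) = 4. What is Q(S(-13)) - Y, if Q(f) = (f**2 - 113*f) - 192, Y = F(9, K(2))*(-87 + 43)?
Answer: -230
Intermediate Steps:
Y = -704 (Y = 4**2*(-87 + 43) = 16*(-44) = -704)
Q(f) = -192 + f**2 - 113*f
Q(S(-13)) - Y = (-192 + (-6 - 1*(-13))**2 - 113*(-6 - 1*(-13))) - 1*(-704) = (-192 + (-6 + 13)**2 - 113*(-6 + 13)) + 704 = (-192 + 7**2 - 113*7) + 704 = (-192 + 49 - 791) + 704 = -934 + 704 = -230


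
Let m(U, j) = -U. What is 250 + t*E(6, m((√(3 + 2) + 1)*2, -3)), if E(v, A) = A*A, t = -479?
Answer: -11246 - 3832*√5 ≈ -19815.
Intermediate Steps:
E(v, A) = A²
250 + t*E(6, m((√(3 + 2) + 1)*2, -3)) = 250 - 479*4*(√(3 + 2) + 1)² = 250 - 479*4*(√5 + 1)² = 250 - 479*4*(1 + √5)² = 250 - 479*(2 + 2*√5)² = 250 - 479*(-2 - 2*√5)²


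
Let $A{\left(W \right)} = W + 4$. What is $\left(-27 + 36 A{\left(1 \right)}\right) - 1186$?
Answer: $-1033$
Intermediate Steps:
$A{\left(W \right)} = 4 + W$
$\left(-27 + 36 A{\left(1 \right)}\right) - 1186 = \left(-27 + 36 \left(4 + 1\right)\right) - 1186 = \left(-27 + 36 \cdot 5\right) - 1186 = \left(-27 + 180\right) - 1186 = 153 - 1186 = -1033$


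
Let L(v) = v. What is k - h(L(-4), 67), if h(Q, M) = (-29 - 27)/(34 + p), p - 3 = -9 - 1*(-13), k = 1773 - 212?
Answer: 64057/41 ≈ 1562.4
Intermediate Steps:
k = 1561
p = 7 (p = 3 + (-9 - 1*(-13)) = 3 + (-9 + 13) = 3 + 4 = 7)
h(Q, M) = -56/41 (h(Q, M) = (-29 - 27)/(34 + 7) = -56/41)
k - h(L(-4), 67) = 1561 - 1*(-56/41) = 1561 + 56/41 = 64057/41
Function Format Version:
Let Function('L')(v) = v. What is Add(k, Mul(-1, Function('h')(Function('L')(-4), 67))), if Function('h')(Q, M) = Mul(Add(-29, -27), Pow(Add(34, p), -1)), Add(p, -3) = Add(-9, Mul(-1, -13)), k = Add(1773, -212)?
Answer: Rational(64057, 41) ≈ 1562.4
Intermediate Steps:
k = 1561
p = 7 (p = Add(3, Add(-9, Mul(-1, -13))) = Add(3, Add(-9, 13)) = Add(3, 4) = 7)
Function('h')(Q, M) = Rational(-56, 41) (Function('h')(Q, M) = Mul(Add(-29, -27), Pow(Add(34, 7), -1)) = Mul(-56, Pow(41, -1)) = Mul(-56, Rational(1, 41)) = Rational(-56, 41))
Add(k, Mul(-1, Function('h')(Function('L')(-4), 67))) = Add(1561, Mul(-1, Rational(-56, 41))) = Add(1561, Rational(56, 41)) = Rational(64057, 41)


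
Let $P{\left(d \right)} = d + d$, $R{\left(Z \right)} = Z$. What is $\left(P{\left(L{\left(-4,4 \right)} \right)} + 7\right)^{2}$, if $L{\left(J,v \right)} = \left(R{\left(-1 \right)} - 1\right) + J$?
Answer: $25$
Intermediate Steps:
$L{\left(J,v \right)} = -2 + J$ ($L{\left(J,v \right)} = \left(-1 - 1\right) + J = -2 + J$)
$P{\left(d \right)} = 2 d$
$\left(P{\left(L{\left(-4,4 \right)} \right)} + 7\right)^{2} = \left(2 \left(-2 - 4\right) + 7\right)^{2} = \left(2 \left(-6\right) + 7\right)^{2} = \left(-12 + 7\right)^{2} = \left(-5\right)^{2} = 25$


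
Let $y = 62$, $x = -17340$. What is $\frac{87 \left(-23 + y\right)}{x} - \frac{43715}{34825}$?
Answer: $- \frac{1668913}{1150220} \approx -1.451$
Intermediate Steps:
$\frac{87 \left(-23 + y\right)}{x} - \frac{43715}{34825} = \frac{87 \left(-23 + 62\right)}{-17340} - \frac{43715}{34825} = 87 \cdot 39 \left(- \frac{1}{17340}\right) - \frac{1249}{995} = 3393 \left(- \frac{1}{17340}\right) - \frac{1249}{995} = - \frac{1131}{5780} - \frac{1249}{995} = - \frac{1668913}{1150220}$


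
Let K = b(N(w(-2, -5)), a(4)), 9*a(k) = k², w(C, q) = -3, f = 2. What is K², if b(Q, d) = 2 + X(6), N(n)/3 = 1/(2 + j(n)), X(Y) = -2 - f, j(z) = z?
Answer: 4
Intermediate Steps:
X(Y) = -4 (X(Y) = -2 - 1*2 = -2 - 2 = -4)
a(k) = k²/9
N(n) = 3/(2 + n)
b(Q, d) = -2 (b(Q, d) = 2 - 4 = -2)
K = -2
K² = (-2)² = 4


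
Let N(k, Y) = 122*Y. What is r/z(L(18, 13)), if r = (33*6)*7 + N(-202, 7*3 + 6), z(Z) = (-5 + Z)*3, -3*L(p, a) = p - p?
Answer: -312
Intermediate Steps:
L(p, a) = 0 (L(p, a) = -(p - p)/3 = -⅓*0 = 0)
z(Z) = -15 + 3*Z
r = 4680 (r = (33*6)*7 + 122*(7*3 + 6) = 198*7 + 122*(21 + 6) = 1386 + 122*27 = 1386 + 3294 = 4680)
r/z(L(18, 13)) = 4680/(-15 + 3*0) = 4680/(-15 + 0) = 4680/(-15) = 4680*(-1/15) = -312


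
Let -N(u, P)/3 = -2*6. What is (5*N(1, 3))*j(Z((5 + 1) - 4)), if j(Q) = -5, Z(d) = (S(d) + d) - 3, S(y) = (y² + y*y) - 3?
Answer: -900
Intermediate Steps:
S(y) = -3 + 2*y² (S(y) = (y² + y²) - 3 = 2*y² - 3 = -3 + 2*y²)
Z(d) = -6 + d + 2*d² (Z(d) = ((-3 + 2*d²) + d) - 3 = (-3 + d + 2*d²) - 3 = -6 + d + 2*d²)
N(u, P) = 36 (N(u, P) = -(-6)*6 = -3*(-12) = 36)
(5*N(1, 3))*j(Z((5 + 1) - 4)) = (5*36)*(-5) = 180*(-5) = -900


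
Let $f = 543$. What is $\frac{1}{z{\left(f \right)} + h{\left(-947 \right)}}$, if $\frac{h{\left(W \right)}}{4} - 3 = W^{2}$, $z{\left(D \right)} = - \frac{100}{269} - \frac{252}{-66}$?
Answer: $\frac{2959}{10614677030} \approx 2.7877 \cdot 10^{-7}$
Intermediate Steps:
$z{\left(D \right)} = \frac{10198}{2959}$ ($z{\left(D \right)} = \left(-100\right) \frac{1}{269} - - \frac{42}{11} = - \frac{100}{269} + \frac{42}{11} = \frac{10198}{2959}$)
$h{\left(W \right)} = 12 + 4 W^{2}$
$\frac{1}{z{\left(f \right)} + h{\left(-947 \right)}} = \frac{1}{\frac{10198}{2959} + \left(12 + 4 \left(-947\right)^{2}\right)} = \frac{1}{\frac{10198}{2959} + \left(12 + 4 \cdot 896809\right)} = \frac{1}{\frac{10198}{2959} + \left(12 + 3587236\right)} = \frac{1}{\frac{10198}{2959} + 3587248} = \frac{1}{\frac{10614677030}{2959}} = \frac{2959}{10614677030}$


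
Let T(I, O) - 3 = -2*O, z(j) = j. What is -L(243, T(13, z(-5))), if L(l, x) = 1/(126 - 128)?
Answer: 1/2 ≈ 0.50000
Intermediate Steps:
T(I, O) = 3 - 2*O
L(l, x) = -1/2 (L(l, x) = 1/(-2) = -1/2)
-L(243, T(13, z(-5))) = -1*(-1/2) = 1/2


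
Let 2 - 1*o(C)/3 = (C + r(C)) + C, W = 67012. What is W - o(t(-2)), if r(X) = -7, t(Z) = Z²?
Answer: 67009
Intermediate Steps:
o(C) = 27 - 6*C (o(C) = 6 - 3*((C - 7) + C) = 6 - 3*((-7 + C) + C) = 6 - 3*(-7 + 2*C) = 6 + (21 - 6*C) = 27 - 6*C)
W - o(t(-2)) = 67012 - (27 - 6*(-2)²) = 67012 - (27 - 6*4) = 67012 - (27 - 24) = 67012 - 1*3 = 67012 - 3 = 67009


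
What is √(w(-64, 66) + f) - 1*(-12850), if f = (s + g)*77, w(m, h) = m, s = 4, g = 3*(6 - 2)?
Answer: 12850 + 4*√73 ≈ 12884.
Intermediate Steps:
g = 12 (g = 3*4 = 12)
f = 1232 (f = (4 + 12)*77 = 16*77 = 1232)
√(w(-64, 66) + f) - 1*(-12850) = √(-64 + 1232) - 1*(-12850) = √1168 + 12850 = 4*√73 + 12850 = 12850 + 4*√73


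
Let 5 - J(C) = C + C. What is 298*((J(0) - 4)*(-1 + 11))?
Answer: 2980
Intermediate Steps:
J(C) = 5 - 2*C (J(C) = 5 - (C + C) = 5 - 2*C)
298*((J(0) - 4)*(-1 + 11)) = 298*(((5 - 2*0) - 4)*(-1 + 11)) = 298*(((5 + 0) - 4)*10) = 298*((5 - 4)*10) = 298*(1*10) = 298*10 = 2980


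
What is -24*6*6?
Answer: -864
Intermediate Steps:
-24*6*6 = -8*18*6 = -144*6 = -864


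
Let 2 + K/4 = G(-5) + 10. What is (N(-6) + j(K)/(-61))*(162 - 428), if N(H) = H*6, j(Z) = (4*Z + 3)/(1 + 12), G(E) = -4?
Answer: 7611590/793 ≈ 9598.5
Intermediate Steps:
K = 16 (K = -8 + 4*(-4 + 10) = -8 + 4*6 = -8 + 24 = 16)
j(Z) = 3/13 + 4*Z/13 (j(Z) = (3 + 4*Z)/13 = (3 + 4*Z)*(1/13) = 3/13 + 4*Z/13)
N(H) = 6*H
(N(-6) + j(K)/(-61))*(162 - 428) = (6*(-6) + (3/13 + (4/13)*16)/(-61))*(162 - 428) = (-36 + (3/13 + 64/13)*(-1/61))*(-266) = (-36 + (67/13)*(-1/61))*(-266) = (-36 - 67/793)*(-266) = -28615/793*(-266) = 7611590/793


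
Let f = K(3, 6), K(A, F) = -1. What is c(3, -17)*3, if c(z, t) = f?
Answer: -3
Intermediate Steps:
f = -1
c(z, t) = -1
c(3, -17)*3 = -1*3 = -3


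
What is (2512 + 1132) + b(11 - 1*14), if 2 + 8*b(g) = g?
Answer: 29147/8 ≈ 3643.4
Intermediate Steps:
b(g) = -¼ + g/8
(2512 + 1132) + b(11 - 1*14) = (2512 + 1132) + (-¼ + (11 - 1*14)/8) = 3644 + (-¼ + (11 - 14)/8) = 3644 + (-¼ + (⅛)*(-3)) = 3644 + (-¼ - 3/8) = 3644 - 5/8 = 29147/8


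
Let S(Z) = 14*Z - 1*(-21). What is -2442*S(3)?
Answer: -153846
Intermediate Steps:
S(Z) = 21 + 14*Z (S(Z) = 14*Z + 21 = 21 + 14*Z)
-2442*S(3) = -2442*(21 + 14*3) = -2442*(21 + 42) = -2442*63 = -153846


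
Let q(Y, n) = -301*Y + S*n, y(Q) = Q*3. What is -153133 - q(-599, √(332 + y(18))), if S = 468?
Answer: -333432 - 468*√386 ≈ -3.4263e+5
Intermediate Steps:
y(Q) = 3*Q
q(Y, n) = -301*Y + 468*n
-153133 - q(-599, √(332 + y(18))) = -153133 - (-301*(-599) + 468*√(332 + 3*18)) = -153133 - (180299 + 468*√(332 + 54)) = -153133 - (180299 + 468*√386) = -153133 + (-180299 - 468*√386) = -333432 - 468*√386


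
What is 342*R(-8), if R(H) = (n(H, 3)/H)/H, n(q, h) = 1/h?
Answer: 57/32 ≈ 1.7813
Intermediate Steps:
R(H) = 1/(3*H**2) (R(H) = (1/(3*H))/H = 1/(3*H**2))
342*R(-8) = 342*((1/3)/(-8)**2) = 342*((1/3)*(1/64)) = 342*(1/192) = 57/32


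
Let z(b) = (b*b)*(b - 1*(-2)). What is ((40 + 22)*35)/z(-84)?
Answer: -155/41328 ≈ -0.0037505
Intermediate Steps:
z(b) = b²*(2 + b) (z(b) = b²*(b + 2) = b²*(2 + b))
((40 + 22)*35)/z(-84) = ((40 + 22)*35)/(((-84)²*(2 - 84))) = (62*35)/((7056*(-82))) = 2170/(-578592) = 2170*(-1/578592) = -155/41328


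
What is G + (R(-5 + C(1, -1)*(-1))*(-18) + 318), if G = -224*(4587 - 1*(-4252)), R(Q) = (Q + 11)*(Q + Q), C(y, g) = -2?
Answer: -1978754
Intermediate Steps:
R(Q) = 2*Q*(11 + Q) (R(Q) = (11 + Q)*(2*Q) = 2*Q*(11 + Q))
G = -1979936 (G = -224*(4587 + 4252) = -224*8839 = -1979936)
G + (R(-5 + C(1, -1)*(-1))*(-18) + 318) = -1979936 + ((2*(-5 - 2*(-1))*(11 + (-5 - 2*(-1))))*(-18) + 318) = -1979936 + ((2*(-5 + 2)*(11 + (-5 + 2)))*(-18) + 318) = -1979936 + ((2*(-3)*(11 - 3))*(-18) + 318) = -1979936 + ((2*(-3)*8)*(-18) + 318) = -1979936 + (-48*(-18) + 318) = -1979936 + (864 + 318) = -1979936 + 1182 = -1978754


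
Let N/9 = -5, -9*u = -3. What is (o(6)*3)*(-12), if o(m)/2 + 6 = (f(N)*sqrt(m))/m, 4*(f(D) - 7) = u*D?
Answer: 432 - 39*sqrt(6) ≈ 336.47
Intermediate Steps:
u = 1/3 (u = -1/9*(-3) = 1/3 ≈ 0.33333)
N = -45 (N = 9*(-5) = -45)
f(D) = 7 + D/12 (f(D) = 7 + (D/3)/4 = 7 + D/12)
o(m) = -12 + 13/(2*sqrt(m)) (o(m) = -12 + 2*(((7 + (1/12)*(-45))*sqrt(m))/m) = -12 + 2*(((7 - 15/4)*sqrt(m))/m) = -12 + 2*((13*sqrt(m)/4)/m) = -12 + 2*(13/(4*sqrt(m))) = -12 + 13/(2*sqrt(m)))
(o(6)*3)*(-12) = ((-12 + 13/(2*sqrt(6)))*3)*(-12) = ((-12 + 13*(sqrt(6)/6)/2)*3)*(-12) = ((-12 + 13*sqrt(6)/12)*3)*(-12) = (-36 + 13*sqrt(6)/4)*(-12) = 432 - 39*sqrt(6)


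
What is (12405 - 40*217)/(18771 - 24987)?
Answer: -3725/6216 ≈ -0.59926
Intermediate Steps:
(12405 - 40*217)/(18771 - 24987) = (12405 - 8680)/(-6216) = 3725*(-1/6216) = -3725/6216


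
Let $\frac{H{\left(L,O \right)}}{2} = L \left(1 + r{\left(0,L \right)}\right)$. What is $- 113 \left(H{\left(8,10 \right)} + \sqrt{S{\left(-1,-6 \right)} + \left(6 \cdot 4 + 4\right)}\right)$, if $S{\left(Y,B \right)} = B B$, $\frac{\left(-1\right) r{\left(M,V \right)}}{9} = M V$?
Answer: $-2712$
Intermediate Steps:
$r{\left(M,V \right)} = - 9 M V$
$H{\left(L,O \right)} = 2 L$ ($H{\left(L,O \right)} = 2 L \left(1 - 0 L\right) = 2 L \left(1 + 0\right) = 2 L 1 = 2 L$)
$S{\left(Y,B \right)} = B^{2}$
$- 113 \left(H{\left(8,10 \right)} + \sqrt{S{\left(-1,-6 \right)} + \left(6 \cdot 4 + 4\right)}\right) = - 113 \left(2 \cdot 8 + \sqrt{\left(-6\right)^{2} + \left(6 \cdot 4 + 4\right)}\right) = - 113 \left(16 + \sqrt{36 + \left(24 + 4\right)}\right) = - 113 \left(16 + \sqrt{36 + 28}\right) = - 113 \left(16 + \sqrt{64}\right) = - 113 \left(16 + 8\right) = \left(-113\right) 24 = -2712$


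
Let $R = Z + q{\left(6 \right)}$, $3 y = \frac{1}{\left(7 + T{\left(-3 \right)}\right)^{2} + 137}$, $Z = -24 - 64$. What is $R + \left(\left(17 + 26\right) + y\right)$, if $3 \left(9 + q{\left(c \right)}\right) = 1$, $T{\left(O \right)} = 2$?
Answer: $- \frac{11699}{218} \approx -53.665$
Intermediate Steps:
$q{\left(c \right)} = - \frac{26}{3}$ ($q{\left(c \right)} = -9 + \frac{1}{3} \cdot 1 = -9 + \frac{1}{3} = - \frac{26}{3}$)
$Z = -88$ ($Z = -24 - 64 = -88$)
$y = \frac{1}{654}$ ($y = \frac{1}{3 \left(\left(7 + 2\right)^{2} + 137\right)} = \frac{1}{3 \left(9^{2} + 137\right)} = \frac{1}{3 \left(81 + 137\right)} = \frac{1}{3 \cdot 218} = \frac{1}{3} \cdot \frac{1}{218} = \frac{1}{654} \approx 0.0015291$)
$R = - \frac{290}{3}$ ($R = -88 - \frac{26}{3} = - \frac{290}{3} \approx -96.667$)
$R + \left(\left(17 + 26\right) + y\right) = - \frac{290}{3} + \left(\left(17 + 26\right) + \frac{1}{654}\right) = - \frac{290}{3} + \left(43 + \frac{1}{654}\right) = - \frac{290}{3} + \frac{28123}{654} = - \frac{11699}{218}$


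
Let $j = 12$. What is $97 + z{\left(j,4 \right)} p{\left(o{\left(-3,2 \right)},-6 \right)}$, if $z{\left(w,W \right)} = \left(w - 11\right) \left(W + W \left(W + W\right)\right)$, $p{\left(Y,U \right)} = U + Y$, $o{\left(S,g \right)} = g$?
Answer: $-47$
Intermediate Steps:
$z{\left(w,W \right)} = \left(-11 + w\right) \left(W + 2 W^{2}\right)$ ($z{\left(w,W \right)} = \left(-11 + w\right) \left(W + W 2 W\right) = \left(-11 + w\right) \left(W + 2 W^{2}\right)$)
$97 + z{\left(j,4 \right)} p{\left(o{\left(-3,2 \right)},-6 \right)} = 97 + 4 \left(-11 + 12 - 88 + 2 \cdot 4 \cdot 12\right) \left(-6 + 2\right) = 97 + 4 \left(-11 + 12 - 88 + 96\right) \left(-4\right) = 97 + 4 \cdot 9 \left(-4\right) = 97 + 36 \left(-4\right) = 97 - 144 = -47$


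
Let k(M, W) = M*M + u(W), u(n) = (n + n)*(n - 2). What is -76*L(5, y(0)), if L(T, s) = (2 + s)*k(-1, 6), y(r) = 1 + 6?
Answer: -33516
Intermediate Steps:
y(r) = 7
u(n) = 2*n*(-2 + n) (u(n) = (2*n)*(-2 + n) = 2*n*(-2 + n))
k(M, W) = M**2 + 2*W*(-2 + W) (k(M, W) = M*M + 2*W*(-2 + W) = M**2 + 2*W*(-2 + W))
L(T, s) = 98 + 49*s (L(T, s) = (2 + s)*((-1)**2 + 2*6*(-2 + 6)) = (2 + s)*(1 + 2*6*4) = (2 + s)*(1 + 48) = (2 + s)*49 = 98 + 49*s)
-76*L(5, y(0)) = -76*(98 + 49*7) = -76*(98 + 343) = -76*441 = -33516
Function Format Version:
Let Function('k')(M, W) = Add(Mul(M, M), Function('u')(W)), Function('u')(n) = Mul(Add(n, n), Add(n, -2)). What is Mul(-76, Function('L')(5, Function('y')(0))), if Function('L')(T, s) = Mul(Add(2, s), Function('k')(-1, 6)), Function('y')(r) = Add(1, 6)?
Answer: -33516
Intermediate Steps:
Function('y')(r) = 7
Function('u')(n) = Mul(2, n, Add(-2, n)) (Function('u')(n) = Mul(Mul(2, n), Add(-2, n)) = Mul(2, n, Add(-2, n)))
Function('k')(M, W) = Add(Pow(M, 2), Mul(2, W, Add(-2, W))) (Function('k')(M, W) = Add(Mul(M, M), Mul(2, W, Add(-2, W))) = Add(Pow(M, 2), Mul(2, W, Add(-2, W))))
Function('L')(T, s) = Add(98, Mul(49, s)) (Function('L')(T, s) = Mul(Add(2, s), Add(Pow(-1, 2), Mul(2, 6, Add(-2, 6)))) = Mul(Add(2, s), Add(1, Mul(2, 6, 4))) = Mul(Add(2, s), Add(1, 48)) = Mul(Add(2, s), 49) = Add(98, Mul(49, s)))
Mul(-76, Function('L')(5, Function('y')(0))) = Mul(-76, Add(98, Mul(49, 7))) = Mul(-76, Add(98, 343)) = Mul(-76, 441) = -33516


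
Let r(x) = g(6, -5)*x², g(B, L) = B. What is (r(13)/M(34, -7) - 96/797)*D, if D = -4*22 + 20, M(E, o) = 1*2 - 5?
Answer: 18324776/797 ≈ 22992.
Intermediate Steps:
M(E, o) = -3 (M(E, o) = 2 - 5 = -3)
r(x) = 6*x²
D = -68 (D = -88 + 20 = -68)
(r(13)/M(34, -7) - 96/797)*D = ((6*13²)/(-3) - 96/797)*(-68) = ((6*169)*(-⅓) - 96*1/797)*(-68) = (1014*(-⅓) - 96/797)*(-68) = (-338 - 96/797)*(-68) = -269482/797*(-68) = 18324776/797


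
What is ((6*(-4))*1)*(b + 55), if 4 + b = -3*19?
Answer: 144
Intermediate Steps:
b = -61 (b = -4 - 3*19 = -4 - 57 = -61)
((6*(-4))*1)*(b + 55) = ((6*(-4))*1)*(-61 + 55) = -24*1*(-6) = -24*(-6) = 144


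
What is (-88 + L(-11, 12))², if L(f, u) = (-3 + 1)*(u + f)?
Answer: 8100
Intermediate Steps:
L(f, u) = -2*f - 2*u (L(f, u) = -2*(f + u) = -2*f - 2*u)
(-88 + L(-11, 12))² = (-88 + (-2*(-11) - 2*12))² = (-88 + (22 - 24))² = (-88 - 2)² = (-90)² = 8100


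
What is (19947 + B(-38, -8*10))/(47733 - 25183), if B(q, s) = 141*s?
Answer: 8667/22550 ≈ 0.38435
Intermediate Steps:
(19947 + B(-38, -8*10))/(47733 - 25183) = (19947 + 141*(-8*10))/(47733 - 25183) = (19947 + 141*(-80))/22550 = (19947 - 11280)*(1/22550) = 8667*(1/22550) = 8667/22550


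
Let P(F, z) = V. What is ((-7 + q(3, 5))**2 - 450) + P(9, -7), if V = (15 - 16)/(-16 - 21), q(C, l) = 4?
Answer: -16316/37 ≈ -440.97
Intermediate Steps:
V = 1/37 (V = -1/(-37) = -1*(-1/37) = 1/37 ≈ 0.027027)
P(F, z) = 1/37
((-7 + q(3, 5))**2 - 450) + P(9, -7) = ((-7 + 4)**2 - 450) + 1/37 = ((-3)**2 - 450) + 1/37 = (9 - 450) + 1/37 = -441 + 1/37 = -16316/37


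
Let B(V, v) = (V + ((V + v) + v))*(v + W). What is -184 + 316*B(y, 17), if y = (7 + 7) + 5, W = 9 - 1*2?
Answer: 545864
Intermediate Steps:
W = 7 (W = 9 - 2 = 7)
y = 19 (y = 14 + 5 = 19)
B(V, v) = (7 + v)*(2*V + 2*v) (B(V, v) = (V + ((V + v) + v))*(v + 7) = (V + (V + 2*v))*(7 + v) = (2*V + 2*v)*(7 + v) = (7 + v)*(2*V + 2*v))
-184 + 316*B(y, 17) = -184 + 316*(2*17**2 + 14*19 + 14*17 + 2*19*17) = -184 + 316*(2*289 + 266 + 238 + 646) = -184 + 316*(578 + 266 + 238 + 646) = -184 + 316*1728 = -184 + 546048 = 545864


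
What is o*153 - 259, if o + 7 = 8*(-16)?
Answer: -20914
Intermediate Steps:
o = -135 (o = -7 + 8*(-16) = -7 - 128 = -135)
o*153 - 259 = -135*153 - 259 = -20655 - 259 = -20914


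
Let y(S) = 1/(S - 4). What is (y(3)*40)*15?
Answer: -600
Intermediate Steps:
y(S) = 1/(-4 + S)
(y(3)*40)*15 = (40/(-4 + 3))*15 = (40/(-1))*15 = -1*40*15 = -40*15 = -600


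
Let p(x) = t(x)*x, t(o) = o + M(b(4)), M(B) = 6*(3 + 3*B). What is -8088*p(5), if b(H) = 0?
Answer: -930120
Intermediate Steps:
M(B) = 18 + 18*B
t(o) = 18 + o (t(o) = o + (18 + 18*0) = o + (18 + 0) = o + 18 = 18 + o)
p(x) = x*(18 + x) (p(x) = (18 + x)*x = x*(18 + x))
-8088*p(5) = -40440*(18 + 5) = -40440*23 = -8088*115 = -930120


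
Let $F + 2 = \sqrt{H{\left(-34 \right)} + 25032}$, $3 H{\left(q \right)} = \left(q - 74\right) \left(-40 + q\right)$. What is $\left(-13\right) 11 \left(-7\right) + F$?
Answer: $999 + 4 \sqrt{1731} \approx 1165.4$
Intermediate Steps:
$H{\left(q \right)} = \frac{\left(-74 + q\right) \left(-40 + q\right)}{3}$ ($H{\left(q \right)} = \frac{\left(q - 74\right) \left(-40 + q\right)}{3} = \frac{\left(-74 + q\right) \left(-40 + q\right)}{3}$)
$F = -2 + 4 \sqrt{1731}$ ($F = -2 + \sqrt{\left(\frac{2960}{3} - -1292 + \frac{\left(-34\right)^{2}}{3}\right) + 25032} = -2 + \sqrt{\left(\frac{2960}{3} + 1292 + \frac{1}{3} \cdot 1156\right) + 25032} = -2 + \sqrt{\left(\frac{2960}{3} + 1292 + \frac{1156}{3}\right) + 25032} = -2 + \sqrt{2664 + 25032} = -2 + \sqrt{27696} = -2 + 4 \sqrt{1731} \approx 164.42$)
$\left(-13\right) 11 \left(-7\right) + F = \left(-13\right) 11 \left(-7\right) - \left(2 - 4 \sqrt{1731}\right) = \left(-143\right) \left(-7\right) - \left(2 - 4 \sqrt{1731}\right) = 1001 - \left(2 - 4 \sqrt{1731}\right) = 999 + 4 \sqrt{1731}$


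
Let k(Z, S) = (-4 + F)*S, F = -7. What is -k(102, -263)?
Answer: -2893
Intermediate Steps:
k(Z, S) = -11*S (k(Z, S) = (-4 - 7)*S = -11*S)
-k(102, -263) = -(-11)*(-263) = -1*2893 = -2893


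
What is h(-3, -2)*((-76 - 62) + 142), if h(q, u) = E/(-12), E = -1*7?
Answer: 7/3 ≈ 2.3333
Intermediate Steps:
E = -7
h(q, u) = 7/12 (h(q, u) = -7/(-12) = -7*(-1/12) = 7/12)
h(-3, -2)*((-76 - 62) + 142) = 7*((-76 - 62) + 142)/12 = 7*(-138 + 142)/12 = (7/12)*4 = 7/3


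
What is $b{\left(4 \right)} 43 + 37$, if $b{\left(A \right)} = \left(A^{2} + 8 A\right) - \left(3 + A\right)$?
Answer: $1800$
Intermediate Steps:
$b{\left(A \right)} = -3 + A^{2} + 7 A$
$b{\left(4 \right)} 43 + 37 = \left(-3 + 4^{2} + 7 \cdot 4\right) 43 + 37 = \left(-3 + 16 + 28\right) 43 + 37 = 41 \cdot 43 + 37 = 1763 + 37 = 1800$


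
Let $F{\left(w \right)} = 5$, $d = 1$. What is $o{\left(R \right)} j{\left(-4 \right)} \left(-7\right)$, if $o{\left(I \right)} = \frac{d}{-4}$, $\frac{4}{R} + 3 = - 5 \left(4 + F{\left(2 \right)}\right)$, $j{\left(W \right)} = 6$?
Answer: $\frac{21}{2} \approx 10.5$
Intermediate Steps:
$R = - \frac{1}{12}$ ($R = \frac{4}{-3 - 5 \left(4 + 5\right)} = \frac{4}{-3 - 45} = \frac{4}{-48} = 4 \left(- \frac{1}{48}\right) = - \frac{1}{12} \approx -0.083333$)
$o{\left(I \right)} = - \frac{1}{4}$ ($o{\left(I \right)} = 1 \frac{1}{-4} = 1 \left(- \frac{1}{4}\right) = - \frac{1}{4}$)
$o{\left(R \right)} j{\left(-4 \right)} \left(-7\right) = \left(- \frac{1}{4}\right) 6 \left(-7\right) = \left(- \frac{3}{2}\right) \left(-7\right) = \frac{21}{2}$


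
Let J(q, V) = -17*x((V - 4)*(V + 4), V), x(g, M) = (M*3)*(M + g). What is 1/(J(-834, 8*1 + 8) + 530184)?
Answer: 1/321288 ≈ 3.1125e-6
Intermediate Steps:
x(g, M) = 3*M*(M + g) (x(g, M) = (3*M)*(M + g) = 3*M*(M + g))
J(q, V) = -51*V*(V + (-4 + V)*(4 + V)) (J(q, V) = -51*V*(V + (V - 4)*(V + 4)) = -51*V*(V + (-4 + V)*(4 + V)))
1/(J(-834, 8*1 + 8) + 530184) = 1/(51*(8*1 + 8)*(16 - (8*1 + 8) - (8*1 + 8)**2) + 530184) = 1/(51*(8 + 8)*(16 - (8 + 8) - (8 + 8)**2) + 530184) = 1/(51*16*(16 - 1*16 - 1*16**2) + 530184) = 1/(51*16*(16 - 16 - 1*256) + 530184) = 1/(51*16*(16 - 16 - 256) + 530184) = 1/(51*16*(-256) + 530184) = 1/(-208896 + 530184) = 1/321288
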